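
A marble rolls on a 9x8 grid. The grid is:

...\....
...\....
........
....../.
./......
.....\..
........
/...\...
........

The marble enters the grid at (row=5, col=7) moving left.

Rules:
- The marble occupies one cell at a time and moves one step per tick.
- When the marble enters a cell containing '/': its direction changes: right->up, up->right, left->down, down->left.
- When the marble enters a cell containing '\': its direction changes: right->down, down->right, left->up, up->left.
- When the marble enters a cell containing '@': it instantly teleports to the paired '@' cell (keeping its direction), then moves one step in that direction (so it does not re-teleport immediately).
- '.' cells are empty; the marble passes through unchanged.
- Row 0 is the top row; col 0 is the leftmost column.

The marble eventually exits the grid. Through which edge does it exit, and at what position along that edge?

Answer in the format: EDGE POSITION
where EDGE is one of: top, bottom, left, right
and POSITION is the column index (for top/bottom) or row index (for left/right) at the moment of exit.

Answer: top 5

Derivation:
Step 1: enter (5,7), '.' pass, move left to (5,6)
Step 2: enter (5,6), '.' pass, move left to (5,5)
Step 3: enter (5,5), '\' deflects left->up, move up to (4,5)
Step 4: enter (4,5), '.' pass, move up to (3,5)
Step 5: enter (3,5), '.' pass, move up to (2,5)
Step 6: enter (2,5), '.' pass, move up to (1,5)
Step 7: enter (1,5), '.' pass, move up to (0,5)
Step 8: enter (0,5), '.' pass, move up to (-1,5)
Step 9: at (-1,5) — EXIT via top edge, pos 5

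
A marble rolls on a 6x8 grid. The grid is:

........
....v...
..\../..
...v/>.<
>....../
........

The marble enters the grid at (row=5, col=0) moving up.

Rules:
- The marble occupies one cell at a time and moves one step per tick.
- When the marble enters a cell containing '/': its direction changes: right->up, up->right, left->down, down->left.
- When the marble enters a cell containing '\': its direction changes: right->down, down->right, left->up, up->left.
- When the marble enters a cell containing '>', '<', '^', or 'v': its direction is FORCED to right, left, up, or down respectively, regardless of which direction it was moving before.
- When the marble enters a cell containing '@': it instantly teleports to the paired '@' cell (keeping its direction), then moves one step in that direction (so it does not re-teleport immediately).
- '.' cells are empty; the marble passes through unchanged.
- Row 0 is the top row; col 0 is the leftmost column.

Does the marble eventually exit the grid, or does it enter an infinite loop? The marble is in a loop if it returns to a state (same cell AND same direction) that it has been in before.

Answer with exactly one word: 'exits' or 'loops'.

Answer: loops

Derivation:
Step 1: enter (5,0), '.' pass, move up to (4,0)
Step 2: enter (4,0), '>' forces up->right, move right to (4,1)
Step 3: enter (4,1), '.' pass, move right to (4,2)
Step 4: enter (4,2), '.' pass, move right to (4,3)
Step 5: enter (4,3), '.' pass, move right to (4,4)
Step 6: enter (4,4), '.' pass, move right to (4,5)
Step 7: enter (4,5), '.' pass, move right to (4,6)
Step 8: enter (4,6), '.' pass, move right to (4,7)
Step 9: enter (4,7), '/' deflects right->up, move up to (3,7)
Step 10: enter (3,7), '<' forces up->left, move left to (3,6)
Step 11: enter (3,6), '.' pass, move left to (3,5)
Step 12: enter (3,5), '>' forces left->right, move right to (3,6)
Step 13: enter (3,6), '.' pass, move right to (3,7)
Step 14: enter (3,7), '<' forces right->left, move left to (3,6)
Step 15: at (3,6) dir=left — LOOP DETECTED (seen before)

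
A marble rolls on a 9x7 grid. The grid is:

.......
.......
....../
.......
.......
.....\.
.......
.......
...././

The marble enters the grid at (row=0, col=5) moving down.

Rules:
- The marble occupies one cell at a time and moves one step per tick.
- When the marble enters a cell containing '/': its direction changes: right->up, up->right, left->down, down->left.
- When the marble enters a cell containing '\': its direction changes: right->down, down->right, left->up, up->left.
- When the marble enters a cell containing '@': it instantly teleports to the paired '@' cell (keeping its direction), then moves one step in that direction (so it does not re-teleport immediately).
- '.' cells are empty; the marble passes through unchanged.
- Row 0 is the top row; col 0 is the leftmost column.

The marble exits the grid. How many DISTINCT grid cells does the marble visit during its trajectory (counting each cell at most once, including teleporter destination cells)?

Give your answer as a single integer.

Step 1: enter (0,5), '.' pass, move down to (1,5)
Step 2: enter (1,5), '.' pass, move down to (2,5)
Step 3: enter (2,5), '.' pass, move down to (3,5)
Step 4: enter (3,5), '.' pass, move down to (4,5)
Step 5: enter (4,5), '.' pass, move down to (5,5)
Step 6: enter (5,5), '\' deflects down->right, move right to (5,6)
Step 7: enter (5,6), '.' pass, move right to (5,7)
Step 8: at (5,7) — EXIT via right edge, pos 5
Distinct cells visited: 7 (path length 7)

Answer: 7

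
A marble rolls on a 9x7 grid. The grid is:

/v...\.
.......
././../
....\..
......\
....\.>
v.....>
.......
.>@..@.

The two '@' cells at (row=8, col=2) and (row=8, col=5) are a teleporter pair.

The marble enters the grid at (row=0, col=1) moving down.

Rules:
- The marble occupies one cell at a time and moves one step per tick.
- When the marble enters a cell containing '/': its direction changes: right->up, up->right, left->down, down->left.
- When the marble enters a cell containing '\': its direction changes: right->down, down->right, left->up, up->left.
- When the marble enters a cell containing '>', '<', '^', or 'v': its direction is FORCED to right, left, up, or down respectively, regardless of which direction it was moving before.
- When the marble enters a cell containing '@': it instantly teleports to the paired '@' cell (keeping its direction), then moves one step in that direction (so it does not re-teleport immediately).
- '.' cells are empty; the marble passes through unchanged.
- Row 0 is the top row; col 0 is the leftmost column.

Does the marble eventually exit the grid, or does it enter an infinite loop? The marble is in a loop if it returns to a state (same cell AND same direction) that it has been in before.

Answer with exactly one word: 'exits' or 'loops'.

Answer: exits

Derivation:
Step 1: enter (0,1), 'v' forces down->down, move down to (1,1)
Step 2: enter (1,1), '.' pass, move down to (2,1)
Step 3: enter (2,1), '/' deflects down->left, move left to (2,0)
Step 4: enter (2,0), '.' pass, move left to (2,-1)
Step 5: at (2,-1) — EXIT via left edge, pos 2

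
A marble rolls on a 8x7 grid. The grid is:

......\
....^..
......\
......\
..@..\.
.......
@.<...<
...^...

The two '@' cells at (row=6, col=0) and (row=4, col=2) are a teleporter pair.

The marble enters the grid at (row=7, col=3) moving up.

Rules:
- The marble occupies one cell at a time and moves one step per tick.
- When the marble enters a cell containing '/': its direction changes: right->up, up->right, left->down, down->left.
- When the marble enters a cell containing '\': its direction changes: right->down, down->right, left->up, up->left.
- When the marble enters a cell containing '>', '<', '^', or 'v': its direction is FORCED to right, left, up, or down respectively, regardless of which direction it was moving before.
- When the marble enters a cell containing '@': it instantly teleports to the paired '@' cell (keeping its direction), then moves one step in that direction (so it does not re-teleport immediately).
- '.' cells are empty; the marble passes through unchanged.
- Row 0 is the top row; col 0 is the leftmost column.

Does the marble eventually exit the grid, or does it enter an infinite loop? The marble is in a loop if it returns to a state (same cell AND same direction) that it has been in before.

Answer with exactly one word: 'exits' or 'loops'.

Step 1: enter (7,3), '^' forces up->up, move up to (6,3)
Step 2: enter (6,3), '.' pass, move up to (5,3)
Step 3: enter (5,3), '.' pass, move up to (4,3)
Step 4: enter (4,3), '.' pass, move up to (3,3)
Step 5: enter (3,3), '.' pass, move up to (2,3)
Step 6: enter (2,3), '.' pass, move up to (1,3)
Step 7: enter (1,3), '.' pass, move up to (0,3)
Step 8: enter (0,3), '.' pass, move up to (-1,3)
Step 9: at (-1,3) — EXIT via top edge, pos 3

Answer: exits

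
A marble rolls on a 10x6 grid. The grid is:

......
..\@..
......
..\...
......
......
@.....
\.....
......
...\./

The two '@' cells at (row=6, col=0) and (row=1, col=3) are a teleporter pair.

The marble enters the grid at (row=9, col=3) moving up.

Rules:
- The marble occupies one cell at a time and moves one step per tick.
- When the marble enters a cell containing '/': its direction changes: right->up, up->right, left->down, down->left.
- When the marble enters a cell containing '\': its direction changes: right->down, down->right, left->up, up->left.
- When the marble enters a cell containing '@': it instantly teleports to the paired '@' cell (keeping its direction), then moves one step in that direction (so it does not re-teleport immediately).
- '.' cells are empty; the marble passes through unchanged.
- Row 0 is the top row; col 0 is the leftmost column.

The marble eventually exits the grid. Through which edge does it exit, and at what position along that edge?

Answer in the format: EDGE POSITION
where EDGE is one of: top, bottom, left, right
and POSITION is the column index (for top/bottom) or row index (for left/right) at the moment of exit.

Step 1: enter (9,3), '\' deflects up->left, move left to (9,2)
Step 2: enter (9,2), '.' pass, move left to (9,1)
Step 3: enter (9,1), '.' pass, move left to (9,0)
Step 4: enter (9,0), '.' pass, move left to (9,-1)
Step 5: at (9,-1) — EXIT via left edge, pos 9

Answer: left 9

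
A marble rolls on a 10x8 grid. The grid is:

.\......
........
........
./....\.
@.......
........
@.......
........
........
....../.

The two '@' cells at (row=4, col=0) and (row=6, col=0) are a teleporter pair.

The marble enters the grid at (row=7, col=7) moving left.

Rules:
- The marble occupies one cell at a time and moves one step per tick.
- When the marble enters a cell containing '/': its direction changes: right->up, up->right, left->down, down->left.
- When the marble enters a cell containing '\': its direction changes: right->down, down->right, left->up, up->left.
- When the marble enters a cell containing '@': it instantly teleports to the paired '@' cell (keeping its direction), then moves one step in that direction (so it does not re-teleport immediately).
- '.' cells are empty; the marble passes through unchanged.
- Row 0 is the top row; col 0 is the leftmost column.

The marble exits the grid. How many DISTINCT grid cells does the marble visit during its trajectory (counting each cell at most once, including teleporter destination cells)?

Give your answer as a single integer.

Step 1: enter (7,7), '.' pass, move left to (7,6)
Step 2: enter (7,6), '.' pass, move left to (7,5)
Step 3: enter (7,5), '.' pass, move left to (7,4)
Step 4: enter (7,4), '.' pass, move left to (7,3)
Step 5: enter (7,3), '.' pass, move left to (7,2)
Step 6: enter (7,2), '.' pass, move left to (7,1)
Step 7: enter (7,1), '.' pass, move left to (7,0)
Step 8: enter (7,0), '.' pass, move left to (7,-1)
Step 9: at (7,-1) — EXIT via left edge, pos 7
Distinct cells visited: 8 (path length 8)

Answer: 8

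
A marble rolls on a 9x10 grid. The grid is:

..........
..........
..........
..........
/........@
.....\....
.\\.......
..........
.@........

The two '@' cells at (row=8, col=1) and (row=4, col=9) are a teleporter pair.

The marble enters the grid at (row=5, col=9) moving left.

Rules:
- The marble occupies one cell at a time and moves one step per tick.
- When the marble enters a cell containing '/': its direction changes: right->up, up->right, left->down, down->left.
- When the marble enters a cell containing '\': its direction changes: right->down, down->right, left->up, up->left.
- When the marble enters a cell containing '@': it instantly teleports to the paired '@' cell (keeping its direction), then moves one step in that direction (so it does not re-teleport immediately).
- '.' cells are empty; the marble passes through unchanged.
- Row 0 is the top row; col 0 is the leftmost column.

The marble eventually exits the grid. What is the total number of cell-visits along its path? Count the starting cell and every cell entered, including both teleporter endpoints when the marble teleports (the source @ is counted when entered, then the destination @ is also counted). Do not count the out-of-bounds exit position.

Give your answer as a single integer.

Answer: 10

Derivation:
Step 1: enter (5,9), '.' pass, move left to (5,8)
Step 2: enter (5,8), '.' pass, move left to (5,7)
Step 3: enter (5,7), '.' pass, move left to (5,6)
Step 4: enter (5,6), '.' pass, move left to (5,5)
Step 5: enter (5,5), '\' deflects left->up, move up to (4,5)
Step 6: enter (4,5), '.' pass, move up to (3,5)
Step 7: enter (3,5), '.' pass, move up to (2,5)
Step 8: enter (2,5), '.' pass, move up to (1,5)
Step 9: enter (1,5), '.' pass, move up to (0,5)
Step 10: enter (0,5), '.' pass, move up to (-1,5)
Step 11: at (-1,5) — EXIT via top edge, pos 5
Path length (cell visits): 10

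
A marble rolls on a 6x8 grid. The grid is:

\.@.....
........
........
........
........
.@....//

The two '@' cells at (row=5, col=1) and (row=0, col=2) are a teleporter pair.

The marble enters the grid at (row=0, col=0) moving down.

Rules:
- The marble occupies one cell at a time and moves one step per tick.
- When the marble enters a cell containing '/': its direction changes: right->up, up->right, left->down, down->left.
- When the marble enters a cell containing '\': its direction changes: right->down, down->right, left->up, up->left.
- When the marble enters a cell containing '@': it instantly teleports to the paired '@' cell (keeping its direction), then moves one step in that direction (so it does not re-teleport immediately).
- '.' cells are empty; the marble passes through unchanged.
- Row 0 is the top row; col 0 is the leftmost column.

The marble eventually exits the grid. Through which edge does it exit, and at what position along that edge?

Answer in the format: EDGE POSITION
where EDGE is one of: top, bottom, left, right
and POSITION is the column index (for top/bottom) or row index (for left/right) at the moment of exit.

Step 1: enter (0,0), '\' deflects down->right, move right to (0,1)
Step 2: enter (0,1), '.' pass, move right to (0,2)
Step 3: enter (0,2), '@' teleport (0,2)->(5,1), also enter (5,1), move right to (5,2)
Step 4: enter (5,2), '.' pass, move right to (5,3)
Step 5: enter (5,3), '.' pass, move right to (5,4)
Step 6: enter (5,4), '.' pass, move right to (5,5)
Step 7: enter (5,5), '.' pass, move right to (5,6)
Step 8: enter (5,6), '/' deflects right->up, move up to (4,6)
Step 9: enter (4,6), '.' pass, move up to (3,6)
Step 10: enter (3,6), '.' pass, move up to (2,6)
Step 11: enter (2,6), '.' pass, move up to (1,6)
Step 12: enter (1,6), '.' pass, move up to (0,6)
Step 13: enter (0,6), '.' pass, move up to (-1,6)
Step 14: at (-1,6) — EXIT via top edge, pos 6

Answer: top 6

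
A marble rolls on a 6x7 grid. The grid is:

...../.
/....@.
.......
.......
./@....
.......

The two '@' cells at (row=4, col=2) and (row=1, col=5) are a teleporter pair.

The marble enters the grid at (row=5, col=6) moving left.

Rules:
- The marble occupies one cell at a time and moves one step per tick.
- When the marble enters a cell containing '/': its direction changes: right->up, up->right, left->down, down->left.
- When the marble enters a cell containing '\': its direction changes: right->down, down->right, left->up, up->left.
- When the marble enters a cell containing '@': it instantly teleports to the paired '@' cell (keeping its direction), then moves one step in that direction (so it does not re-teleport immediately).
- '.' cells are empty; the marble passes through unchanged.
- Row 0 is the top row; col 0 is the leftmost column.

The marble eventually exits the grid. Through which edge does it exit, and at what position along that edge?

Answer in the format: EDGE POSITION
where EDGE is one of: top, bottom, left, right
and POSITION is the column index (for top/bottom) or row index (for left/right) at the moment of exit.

Step 1: enter (5,6), '.' pass, move left to (5,5)
Step 2: enter (5,5), '.' pass, move left to (5,4)
Step 3: enter (5,4), '.' pass, move left to (5,3)
Step 4: enter (5,3), '.' pass, move left to (5,2)
Step 5: enter (5,2), '.' pass, move left to (5,1)
Step 6: enter (5,1), '.' pass, move left to (5,0)
Step 7: enter (5,0), '.' pass, move left to (5,-1)
Step 8: at (5,-1) — EXIT via left edge, pos 5

Answer: left 5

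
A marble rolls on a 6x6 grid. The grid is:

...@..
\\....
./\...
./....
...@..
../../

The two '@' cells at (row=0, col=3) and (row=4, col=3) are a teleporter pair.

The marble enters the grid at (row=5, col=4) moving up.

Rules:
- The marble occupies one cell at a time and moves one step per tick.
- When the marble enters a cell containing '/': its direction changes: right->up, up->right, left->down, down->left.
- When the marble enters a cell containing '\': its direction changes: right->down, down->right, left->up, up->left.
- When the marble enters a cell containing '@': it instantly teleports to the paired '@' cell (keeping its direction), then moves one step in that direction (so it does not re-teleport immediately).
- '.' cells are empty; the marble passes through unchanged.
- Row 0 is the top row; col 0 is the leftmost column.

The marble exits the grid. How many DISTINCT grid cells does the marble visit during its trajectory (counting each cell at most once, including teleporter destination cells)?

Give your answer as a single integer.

Answer: 6

Derivation:
Step 1: enter (5,4), '.' pass, move up to (4,4)
Step 2: enter (4,4), '.' pass, move up to (3,4)
Step 3: enter (3,4), '.' pass, move up to (2,4)
Step 4: enter (2,4), '.' pass, move up to (1,4)
Step 5: enter (1,4), '.' pass, move up to (0,4)
Step 6: enter (0,4), '.' pass, move up to (-1,4)
Step 7: at (-1,4) — EXIT via top edge, pos 4
Distinct cells visited: 6 (path length 6)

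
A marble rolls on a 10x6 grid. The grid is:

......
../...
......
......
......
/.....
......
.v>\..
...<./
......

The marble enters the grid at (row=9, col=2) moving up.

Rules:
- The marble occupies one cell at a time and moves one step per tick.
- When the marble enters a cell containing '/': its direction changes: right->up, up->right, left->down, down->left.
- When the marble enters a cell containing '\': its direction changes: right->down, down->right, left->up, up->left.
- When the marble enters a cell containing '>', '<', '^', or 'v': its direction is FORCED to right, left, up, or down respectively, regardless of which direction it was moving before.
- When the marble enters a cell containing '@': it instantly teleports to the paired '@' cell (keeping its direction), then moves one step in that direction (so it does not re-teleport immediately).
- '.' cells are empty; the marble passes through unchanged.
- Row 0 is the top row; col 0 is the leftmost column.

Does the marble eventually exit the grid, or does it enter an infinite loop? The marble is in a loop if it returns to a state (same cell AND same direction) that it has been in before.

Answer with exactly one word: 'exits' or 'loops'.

Answer: exits

Derivation:
Step 1: enter (9,2), '.' pass, move up to (8,2)
Step 2: enter (8,2), '.' pass, move up to (7,2)
Step 3: enter (7,2), '>' forces up->right, move right to (7,3)
Step 4: enter (7,3), '\' deflects right->down, move down to (8,3)
Step 5: enter (8,3), '<' forces down->left, move left to (8,2)
Step 6: enter (8,2), '.' pass, move left to (8,1)
Step 7: enter (8,1), '.' pass, move left to (8,0)
Step 8: enter (8,0), '.' pass, move left to (8,-1)
Step 9: at (8,-1) — EXIT via left edge, pos 8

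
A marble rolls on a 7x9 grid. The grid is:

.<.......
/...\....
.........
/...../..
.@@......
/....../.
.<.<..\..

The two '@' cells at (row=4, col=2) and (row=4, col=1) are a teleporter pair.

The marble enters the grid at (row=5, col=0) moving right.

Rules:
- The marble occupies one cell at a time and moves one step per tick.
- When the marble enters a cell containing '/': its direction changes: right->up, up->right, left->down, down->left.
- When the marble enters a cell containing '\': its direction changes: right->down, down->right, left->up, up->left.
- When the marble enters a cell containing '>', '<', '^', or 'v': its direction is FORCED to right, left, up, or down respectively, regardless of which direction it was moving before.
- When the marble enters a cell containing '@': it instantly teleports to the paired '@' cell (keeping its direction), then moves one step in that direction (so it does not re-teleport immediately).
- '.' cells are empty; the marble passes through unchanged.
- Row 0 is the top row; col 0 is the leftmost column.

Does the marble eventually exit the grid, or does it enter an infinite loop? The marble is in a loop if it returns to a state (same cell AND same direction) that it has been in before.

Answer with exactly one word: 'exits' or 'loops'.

Step 1: enter (5,0), '/' deflects right->up, move up to (4,0)
Step 2: enter (4,0), '.' pass, move up to (3,0)
Step 3: enter (3,0), '/' deflects up->right, move right to (3,1)
Step 4: enter (3,1), '.' pass, move right to (3,2)
Step 5: enter (3,2), '.' pass, move right to (3,3)
Step 6: enter (3,3), '.' pass, move right to (3,4)
Step 7: enter (3,4), '.' pass, move right to (3,5)
Step 8: enter (3,5), '.' pass, move right to (3,6)
Step 9: enter (3,6), '/' deflects right->up, move up to (2,6)
Step 10: enter (2,6), '.' pass, move up to (1,6)
Step 11: enter (1,6), '.' pass, move up to (0,6)
Step 12: enter (0,6), '.' pass, move up to (-1,6)
Step 13: at (-1,6) — EXIT via top edge, pos 6

Answer: exits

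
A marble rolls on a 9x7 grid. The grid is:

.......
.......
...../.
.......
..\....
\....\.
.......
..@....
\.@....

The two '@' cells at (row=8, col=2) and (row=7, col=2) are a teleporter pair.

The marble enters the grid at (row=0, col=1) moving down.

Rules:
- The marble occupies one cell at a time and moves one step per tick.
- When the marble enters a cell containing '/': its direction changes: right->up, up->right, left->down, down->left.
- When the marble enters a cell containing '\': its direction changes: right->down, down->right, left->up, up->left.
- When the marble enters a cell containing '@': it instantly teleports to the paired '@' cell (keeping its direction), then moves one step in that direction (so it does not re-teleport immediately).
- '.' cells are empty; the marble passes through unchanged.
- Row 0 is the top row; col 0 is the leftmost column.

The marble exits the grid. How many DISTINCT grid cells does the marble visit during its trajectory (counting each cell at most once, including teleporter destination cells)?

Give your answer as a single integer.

Answer: 9

Derivation:
Step 1: enter (0,1), '.' pass, move down to (1,1)
Step 2: enter (1,1), '.' pass, move down to (2,1)
Step 3: enter (2,1), '.' pass, move down to (3,1)
Step 4: enter (3,1), '.' pass, move down to (4,1)
Step 5: enter (4,1), '.' pass, move down to (5,1)
Step 6: enter (5,1), '.' pass, move down to (6,1)
Step 7: enter (6,1), '.' pass, move down to (7,1)
Step 8: enter (7,1), '.' pass, move down to (8,1)
Step 9: enter (8,1), '.' pass, move down to (9,1)
Step 10: at (9,1) — EXIT via bottom edge, pos 1
Distinct cells visited: 9 (path length 9)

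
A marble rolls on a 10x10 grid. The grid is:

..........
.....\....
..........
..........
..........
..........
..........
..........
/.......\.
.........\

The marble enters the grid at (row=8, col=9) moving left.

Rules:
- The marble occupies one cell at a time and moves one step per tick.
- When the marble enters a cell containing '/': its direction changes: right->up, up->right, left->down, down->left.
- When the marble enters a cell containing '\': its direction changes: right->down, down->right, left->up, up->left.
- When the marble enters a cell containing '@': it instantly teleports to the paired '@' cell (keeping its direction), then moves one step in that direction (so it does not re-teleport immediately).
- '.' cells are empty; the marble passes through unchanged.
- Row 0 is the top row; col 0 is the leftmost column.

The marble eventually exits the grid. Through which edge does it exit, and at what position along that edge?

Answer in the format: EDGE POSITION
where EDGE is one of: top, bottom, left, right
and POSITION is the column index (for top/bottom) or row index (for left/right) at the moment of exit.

Step 1: enter (8,9), '.' pass, move left to (8,8)
Step 2: enter (8,8), '\' deflects left->up, move up to (7,8)
Step 3: enter (7,8), '.' pass, move up to (6,8)
Step 4: enter (6,8), '.' pass, move up to (5,8)
Step 5: enter (5,8), '.' pass, move up to (4,8)
Step 6: enter (4,8), '.' pass, move up to (3,8)
Step 7: enter (3,8), '.' pass, move up to (2,8)
Step 8: enter (2,8), '.' pass, move up to (1,8)
Step 9: enter (1,8), '.' pass, move up to (0,8)
Step 10: enter (0,8), '.' pass, move up to (-1,8)
Step 11: at (-1,8) — EXIT via top edge, pos 8

Answer: top 8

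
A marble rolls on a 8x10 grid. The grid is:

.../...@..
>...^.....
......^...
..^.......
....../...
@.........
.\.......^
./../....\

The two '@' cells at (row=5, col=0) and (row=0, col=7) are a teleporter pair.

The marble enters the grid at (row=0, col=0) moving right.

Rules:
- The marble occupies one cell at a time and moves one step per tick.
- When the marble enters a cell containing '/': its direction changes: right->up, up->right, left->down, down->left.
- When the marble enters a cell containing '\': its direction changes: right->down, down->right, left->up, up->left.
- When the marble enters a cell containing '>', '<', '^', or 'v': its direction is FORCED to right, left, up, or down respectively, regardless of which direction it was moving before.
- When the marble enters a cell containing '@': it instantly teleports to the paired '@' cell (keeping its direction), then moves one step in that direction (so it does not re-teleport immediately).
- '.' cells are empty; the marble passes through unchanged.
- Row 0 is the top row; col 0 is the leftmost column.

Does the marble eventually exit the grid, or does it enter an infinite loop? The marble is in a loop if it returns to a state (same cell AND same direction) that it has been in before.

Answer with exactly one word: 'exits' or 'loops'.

Step 1: enter (0,0), '.' pass, move right to (0,1)
Step 2: enter (0,1), '.' pass, move right to (0,2)
Step 3: enter (0,2), '.' pass, move right to (0,3)
Step 4: enter (0,3), '/' deflects right->up, move up to (-1,3)
Step 5: at (-1,3) — EXIT via top edge, pos 3

Answer: exits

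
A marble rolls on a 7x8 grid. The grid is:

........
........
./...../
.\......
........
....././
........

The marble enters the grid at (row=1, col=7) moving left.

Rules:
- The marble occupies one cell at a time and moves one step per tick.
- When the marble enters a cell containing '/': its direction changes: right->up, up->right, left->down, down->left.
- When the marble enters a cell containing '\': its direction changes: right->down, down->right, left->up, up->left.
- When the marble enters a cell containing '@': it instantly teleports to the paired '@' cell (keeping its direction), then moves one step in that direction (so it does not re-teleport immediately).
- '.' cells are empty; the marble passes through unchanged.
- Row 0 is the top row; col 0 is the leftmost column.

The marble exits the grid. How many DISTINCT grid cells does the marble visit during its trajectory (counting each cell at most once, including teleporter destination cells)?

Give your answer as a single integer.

Step 1: enter (1,7), '.' pass, move left to (1,6)
Step 2: enter (1,6), '.' pass, move left to (1,5)
Step 3: enter (1,5), '.' pass, move left to (1,4)
Step 4: enter (1,4), '.' pass, move left to (1,3)
Step 5: enter (1,3), '.' pass, move left to (1,2)
Step 6: enter (1,2), '.' pass, move left to (1,1)
Step 7: enter (1,1), '.' pass, move left to (1,0)
Step 8: enter (1,0), '.' pass, move left to (1,-1)
Step 9: at (1,-1) — EXIT via left edge, pos 1
Distinct cells visited: 8 (path length 8)

Answer: 8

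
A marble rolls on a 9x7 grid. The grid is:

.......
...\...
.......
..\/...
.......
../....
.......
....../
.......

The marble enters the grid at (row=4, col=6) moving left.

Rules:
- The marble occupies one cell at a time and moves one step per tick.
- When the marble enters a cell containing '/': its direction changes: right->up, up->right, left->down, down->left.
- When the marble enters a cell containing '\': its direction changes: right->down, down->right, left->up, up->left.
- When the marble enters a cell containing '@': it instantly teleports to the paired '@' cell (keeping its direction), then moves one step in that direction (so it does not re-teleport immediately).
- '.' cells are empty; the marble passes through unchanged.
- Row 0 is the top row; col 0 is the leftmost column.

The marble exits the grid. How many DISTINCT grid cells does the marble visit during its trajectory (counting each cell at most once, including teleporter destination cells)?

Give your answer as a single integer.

Answer: 7

Derivation:
Step 1: enter (4,6), '.' pass, move left to (4,5)
Step 2: enter (4,5), '.' pass, move left to (4,4)
Step 3: enter (4,4), '.' pass, move left to (4,3)
Step 4: enter (4,3), '.' pass, move left to (4,2)
Step 5: enter (4,2), '.' pass, move left to (4,1)
Step 6: enter (4,1), '.' pass, move left to (4,0)
Step 7: enter (4,0), '.' pass, move left to (4,-1)
Step 8: at (4,-1) — EXIT via left edge, pos 4
Distinct cells visited: 7 (path length 7)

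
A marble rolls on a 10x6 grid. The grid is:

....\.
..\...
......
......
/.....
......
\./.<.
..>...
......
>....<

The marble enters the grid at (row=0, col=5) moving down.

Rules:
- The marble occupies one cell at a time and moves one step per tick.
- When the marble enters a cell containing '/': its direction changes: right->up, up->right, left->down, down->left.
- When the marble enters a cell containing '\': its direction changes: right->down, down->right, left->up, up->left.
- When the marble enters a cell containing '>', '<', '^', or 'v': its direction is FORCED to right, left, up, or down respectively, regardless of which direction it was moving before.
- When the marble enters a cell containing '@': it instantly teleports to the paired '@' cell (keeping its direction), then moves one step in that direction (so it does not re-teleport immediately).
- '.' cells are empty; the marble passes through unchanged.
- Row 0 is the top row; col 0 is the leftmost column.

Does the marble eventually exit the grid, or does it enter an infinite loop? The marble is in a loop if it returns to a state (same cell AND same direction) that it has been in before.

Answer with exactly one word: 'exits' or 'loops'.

Answer: loops

Derivation:
Step 1: enter (0,5), '.' pass, move down to (1,5)
Step 2: enter (1,5), '.' pass, move down to (2,5)
Step 3: enter (2,5), '.' pass, move down to (3,5)
Step 4: enter (3,5), '.' pass, move down to (4,5)
Step 5: enter (4,5), '.' pass, move down to (5,5)
Step 6: enter (5,5), '.' pass, move down to (6,5)
Step 7: enter (6,5), '.' pass, move down to (7,5)
Step 8: enter (7,5), '.' pass, move down to (8,5)
Step 9: enter (8,5), '.' pass, move down to (9,5)
Step 10: enter (9,5), '<' forces down->left, move left to (9,4)
Step 11: enter (9,4), '.' pass, move left to (9,3)
Step 12: enter (9,3), '.' pass, move left to (9,2)
Step 13: enter (9,2), '.' pass, move left to (9,1)
Step 14: enter (9,1), '.' pass, move left to (9,0)
Step 15: enter (9,0), '>' forces left->right, move right to (9,1)
Step 16: enter (9,1), '.' pass, move right to (9,2)
Step 17: enter (9,2), '.' pass, move right to (9,3)
Step 18: enter (9,3), '.' pass, move right to (9,4)
Step 19: enter (9,4), '.' pass, move right to (9,5)
Step 20: enter (9,5), '<' forces right->left, move left to (9,4)
Step 21: at (9,4) dir=left — LOOP DETECTED (seen before)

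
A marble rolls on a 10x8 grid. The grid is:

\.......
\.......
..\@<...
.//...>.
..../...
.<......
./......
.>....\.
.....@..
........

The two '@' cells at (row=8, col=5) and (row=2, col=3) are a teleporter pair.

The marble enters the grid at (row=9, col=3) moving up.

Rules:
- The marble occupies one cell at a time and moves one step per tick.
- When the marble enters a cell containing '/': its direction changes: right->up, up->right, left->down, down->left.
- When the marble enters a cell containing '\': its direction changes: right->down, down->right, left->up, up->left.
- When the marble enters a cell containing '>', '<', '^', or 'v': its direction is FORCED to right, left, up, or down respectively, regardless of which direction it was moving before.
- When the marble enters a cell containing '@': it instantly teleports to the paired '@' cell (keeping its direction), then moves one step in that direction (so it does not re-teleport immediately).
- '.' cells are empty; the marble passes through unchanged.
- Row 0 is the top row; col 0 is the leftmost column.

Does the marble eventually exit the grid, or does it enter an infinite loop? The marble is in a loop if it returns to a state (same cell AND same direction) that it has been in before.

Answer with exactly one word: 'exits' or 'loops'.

Step 1: enter (9,3), '.' pass, move up to (8,3)
Step 2: enter (8,3), '.' pass, move up to (7,3)
Step 3: enter (7,3), '.' pass, move up to (6,3)
Step 4: enter (6,3), '.' pass, move up to (5,3)
Step 5: enter (5,3), '.' pass, move up to (4,3)
Step 6: enter (4,3), '.' pass, move up to (3,3)
Step 7: enter (3,3), '.' pass, move up to (2,3)
Step 8: enter (2,3), '@' teleport (2,3)->(8,5), also enter (8,5), move up to (7,5)
Step 9: enter (7,5), '.' pass, move up to (6,5)
Step 10: enter (6,5), '.' pass, move up to (5,5)
Step 11: enter (5,5), '.' pass, move up to (4,5)
Step 12: enter (4,5), '.' pass, move up to (3,5)
Step 13: enter (3,5), '.' pass, move up to (2,5)
Step 14: enter (2,5), '.' pass, move up to (1,5)
Step 15: enter (1,5), '.' pass, move up to (0,5)
Step 16: enter (0,5), '.' pass, move up to (-1,5)
Step 17: at (-1,5) — EXIT via top edge, pos 5

Answer: exits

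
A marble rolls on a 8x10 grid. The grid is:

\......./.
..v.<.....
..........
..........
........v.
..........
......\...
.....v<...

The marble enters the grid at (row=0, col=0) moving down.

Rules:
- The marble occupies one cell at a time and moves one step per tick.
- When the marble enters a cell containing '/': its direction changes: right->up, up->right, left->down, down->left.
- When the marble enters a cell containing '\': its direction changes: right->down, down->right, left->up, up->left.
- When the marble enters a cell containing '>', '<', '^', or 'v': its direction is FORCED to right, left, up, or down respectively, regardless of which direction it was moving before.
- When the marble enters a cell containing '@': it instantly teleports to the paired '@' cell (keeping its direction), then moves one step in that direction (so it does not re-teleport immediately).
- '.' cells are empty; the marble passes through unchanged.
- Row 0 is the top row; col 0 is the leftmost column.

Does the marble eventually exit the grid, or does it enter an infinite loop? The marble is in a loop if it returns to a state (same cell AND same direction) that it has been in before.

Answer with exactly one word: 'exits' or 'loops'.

Answer: exits

Derivation:
Step 1: enter (0,0), '\' deflects down->right, move right to (0,1)
Step 2: enter (0,1), '.' pass, move right to (0,2)
Step 3: enter (0,2), '.' pass, move right to (0,3)
Step 4: enter (0,3), '.' pass, move right to (0,4)
Step 5: enter (0,4), '.' pass, move right to (0,5)
Step 6: enter (0,5), '.' pass, move right to (0,6)
Step 7: enter (0,6), '.' pass, move right to (0,7)
Step 8: enter (0,7), '.' pass, move right to (0,8)
Step 9: enter (0,8), '/' deflects right->up, move up to (-1,8)
Step 10: at (-1,8) — EXIT via top edge, pos 8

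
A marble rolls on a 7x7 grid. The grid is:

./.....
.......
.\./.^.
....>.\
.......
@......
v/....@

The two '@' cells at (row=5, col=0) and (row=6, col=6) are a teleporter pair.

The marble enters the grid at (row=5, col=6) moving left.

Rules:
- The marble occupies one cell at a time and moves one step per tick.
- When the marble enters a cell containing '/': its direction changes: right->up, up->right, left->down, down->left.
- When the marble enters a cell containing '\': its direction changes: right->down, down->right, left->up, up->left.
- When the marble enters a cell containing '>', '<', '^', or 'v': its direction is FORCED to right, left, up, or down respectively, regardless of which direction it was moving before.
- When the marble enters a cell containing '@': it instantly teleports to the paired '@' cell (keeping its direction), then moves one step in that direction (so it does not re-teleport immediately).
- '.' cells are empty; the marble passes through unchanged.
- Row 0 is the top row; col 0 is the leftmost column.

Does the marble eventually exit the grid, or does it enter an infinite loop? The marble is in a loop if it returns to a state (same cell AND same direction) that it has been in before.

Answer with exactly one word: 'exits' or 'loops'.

Step 1: enter (5,6), '.' pass, move left to (5,5)
Step 2: enter (5,5), '.' pass, move left to (5,4)
Step 3: enter (5,4), '.' pass, move left to (5,3)
Step 4: enter (5,3), '.' pass, move left to (5,2)
Step 5: enter (5,2), '.' pass, move left to (5,1)
Step 6: enter (5,1), '.' pass, move left to (5,0)
Step 7: enter (5,0), '@' teleport (5,0)->(6,6), also enter (6,6), move left to (6,5)
Step 8: enter (6,5), '.' pass, move left to (6,4)
Step 9: enter (6,4), '.' pass, move left to (6,3)
Step 10: enter (6,3), '.' pass, move left to (6,2)
Step 11: enter (6,2), '.' pass, move left to (6,1)
Step 12: enter (6,1), '/' deflects left->down, move down to (7,1)
Step 13: at (7,1) — EXIT via bottom edge, pos 1

Answer: exits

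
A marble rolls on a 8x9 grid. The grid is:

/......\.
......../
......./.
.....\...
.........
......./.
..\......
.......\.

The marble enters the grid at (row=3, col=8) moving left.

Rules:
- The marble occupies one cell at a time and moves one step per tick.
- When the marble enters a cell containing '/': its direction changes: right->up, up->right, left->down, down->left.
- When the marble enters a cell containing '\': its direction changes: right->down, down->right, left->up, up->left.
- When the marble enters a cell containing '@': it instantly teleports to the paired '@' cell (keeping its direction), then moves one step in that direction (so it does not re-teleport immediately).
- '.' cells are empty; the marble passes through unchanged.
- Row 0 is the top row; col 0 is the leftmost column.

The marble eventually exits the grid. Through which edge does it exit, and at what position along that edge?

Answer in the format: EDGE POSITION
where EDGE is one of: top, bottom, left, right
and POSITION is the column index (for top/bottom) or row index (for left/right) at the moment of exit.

Step 1: enter (3,8), '.' pass, move left to (3,7)
Step 2: enter (3,7), '.' pass, move left to (3,6)
Step 3: enter (3,6), '.' pass, move left to (3,5)
Step 4: enter (3,5), '\' deflects left->up, move up to (2,5)
Step 5: enter (2,5), '.' pass, move up to (1,5)
Step 6: enter (1,5), '.' pass, move up to (0,5)
Step 7: enter (0,5), '.' pass, move up to (-1,5)
Step 8: at (-1,5) — EXIT via top edge, pos 5

Answer: top 5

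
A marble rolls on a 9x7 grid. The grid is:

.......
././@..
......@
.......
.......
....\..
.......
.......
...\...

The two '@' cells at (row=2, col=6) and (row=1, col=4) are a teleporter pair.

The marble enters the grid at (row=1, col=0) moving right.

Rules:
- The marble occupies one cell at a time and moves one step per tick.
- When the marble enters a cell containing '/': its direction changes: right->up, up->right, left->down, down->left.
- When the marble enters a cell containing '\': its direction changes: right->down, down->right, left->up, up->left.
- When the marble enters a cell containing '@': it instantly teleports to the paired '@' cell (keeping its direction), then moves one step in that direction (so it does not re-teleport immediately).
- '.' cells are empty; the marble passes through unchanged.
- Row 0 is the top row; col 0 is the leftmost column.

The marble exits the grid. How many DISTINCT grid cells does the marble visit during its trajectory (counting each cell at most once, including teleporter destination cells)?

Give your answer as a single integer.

Step 1: enter (1,0), '.' pass, move right to (1,1)
Step 2: enter (1,1), '/' deflects right->up, move up to (0,1)
Step 3: enter (0,1), '.' pass, move up to (-1,1)
Step 4: at (-1,1) — EXIT via top edge, pos 1
Distinct cells visited: 3 (path length 3)

Answer: 3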